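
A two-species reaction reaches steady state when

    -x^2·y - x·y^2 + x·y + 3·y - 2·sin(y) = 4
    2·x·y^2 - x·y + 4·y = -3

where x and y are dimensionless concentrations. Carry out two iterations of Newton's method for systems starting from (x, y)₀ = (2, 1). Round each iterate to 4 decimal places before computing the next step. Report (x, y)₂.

(-15.1154, -1.3036)

At (2, 1): F = (-6.682942, 9.0000).
Jacobian J = [[-2·x·y - y^2 + y, -x^2 - 2·x·y + x - 2·cos(y) + 3], [2·y^2 - y, 4·x·y - x + 4]].
At the point, J = [[-4.0000, -4.080605], [1.0000, 10.0000]] (det J = -35.919395).
Solving J·Δ = −F gives Δ = (-0.8381, -0.8162).
Then the next iterate is (x, y)₁ = (1.1619, 0.1838).
Round to (1.1619, 0.1838) and repeat: F = (-3.887960, 3.600146), J = [[-0.277097, 0.418461], [-0.116235, 3.692329]].
Δ = (-16.2773, -1.4874), so (x, y)₂ = (-15.1154, -1.3036).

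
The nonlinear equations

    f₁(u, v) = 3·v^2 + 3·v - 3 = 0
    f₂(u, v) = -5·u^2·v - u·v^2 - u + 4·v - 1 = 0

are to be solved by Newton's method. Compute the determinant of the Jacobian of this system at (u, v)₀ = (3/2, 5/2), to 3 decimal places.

805.500

J = [[0, 6·v + 3], [-10·u·v - v^2 - 1, -5·u^2 - 2·u·v + 4]].
At the point, J = [[0.000, 18.000], [-44.750, -14.750]].
det J = 805.500.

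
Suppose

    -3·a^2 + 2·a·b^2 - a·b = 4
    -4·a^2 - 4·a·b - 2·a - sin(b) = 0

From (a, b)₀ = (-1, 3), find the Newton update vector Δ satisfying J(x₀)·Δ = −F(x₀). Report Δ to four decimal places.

(0.0343, -1.9344)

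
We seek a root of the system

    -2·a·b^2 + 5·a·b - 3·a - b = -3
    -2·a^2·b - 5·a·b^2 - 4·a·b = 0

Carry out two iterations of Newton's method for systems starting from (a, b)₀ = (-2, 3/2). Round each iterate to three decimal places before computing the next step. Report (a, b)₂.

At (-2, 3/2): F = (1.500, 22.500).
Jacobian J = [[-2·b^2 + 5·b - 3, -4·a·b + 5·a - 1], [-4·a·b - 5·b^2 - 4·b, -2·a^2 - 10·a·b - 4·a]].
At the point, J = [[0.000, 1.000], [-5.250, 30.000]] (det J = 5.250).
Solving J·Δ = −F gives Δ = (-4.286, -1.500).
Then the next iterate is (a, b)₁ = (-6.286, 0.000).
Round to (-6.286, 0.000) and repeat: F = (21.858, 0.000), J = [[-3.000, -32.430], [0.000, -53.88359]].
Δ = (7.286, 0.000), so (a, b)₂ = (1.000, 0.000).

(1.000, 0.000)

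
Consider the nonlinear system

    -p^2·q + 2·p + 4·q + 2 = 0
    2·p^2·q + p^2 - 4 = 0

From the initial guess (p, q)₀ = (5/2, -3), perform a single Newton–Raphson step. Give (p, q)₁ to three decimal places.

(1.908, -1.365)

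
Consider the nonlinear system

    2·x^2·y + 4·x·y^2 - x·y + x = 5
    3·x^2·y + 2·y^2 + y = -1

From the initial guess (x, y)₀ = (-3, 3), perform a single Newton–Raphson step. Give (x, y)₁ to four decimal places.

At (-3, 3): F = (-53.0000, 103.0000).
Jacobian J = [[4·x·y + 4·y^2 - y + 1, 2·x^2 + 8·x·y - x], [6·x·y, 3·x^2 + 4·y + 1]].
At the point, J = [[-2.0000, -51.0000], [-54.0000, 40.0000]] (det J = -2834.0000).
Solving J·Δ = −F gives Δ = (1.1055, -1.0826).
Then the next iterate is (x, y)₁ = (-1.8945, 1.9174).

(-1.8945, 1.9174)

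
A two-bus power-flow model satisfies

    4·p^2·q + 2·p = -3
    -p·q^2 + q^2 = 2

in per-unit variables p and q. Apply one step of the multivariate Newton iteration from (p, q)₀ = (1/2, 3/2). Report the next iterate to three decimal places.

(-0.140, 1.123)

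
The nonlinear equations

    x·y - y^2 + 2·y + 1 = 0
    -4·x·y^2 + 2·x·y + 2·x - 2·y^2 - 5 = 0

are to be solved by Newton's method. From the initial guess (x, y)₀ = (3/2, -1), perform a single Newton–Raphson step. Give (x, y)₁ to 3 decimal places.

(-0.167, -0.667)

At (3/2, -1): F = (-3.500, -13.000).
Jacobian J = [[y, x - 2·y + 2], [-4·y^2 + 2·y + 2, -8·x·y + 2·x - 4·y]].
At the point, J = [[-1.000, 5.500], [-4.000, 19.000]] (det J = 3.000).
Solving J·Δ = −F gives Δ = (-1.667, 0.333).
Then the next iterate is (x, y)₁ = (-0.167, -0.667).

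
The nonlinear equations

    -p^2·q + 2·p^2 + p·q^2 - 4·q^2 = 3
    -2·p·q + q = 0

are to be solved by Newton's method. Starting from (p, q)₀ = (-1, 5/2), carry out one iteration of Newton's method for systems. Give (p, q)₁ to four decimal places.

(-0.1617, 1.3972)

At (-1, 5/2): F = (-34.7500, 7.5000).
Jacobian J = [[-2·p·q + 4·p + q^2, -p^2 + 2·p·q - 8·q], [-2·q, -2·p + 1]].
At the point, J = [[7.2500, -26.0000], [-5.0000, 3.0000]] (det J = -108.2500).
Solving J·Δ = −F gives Δ = (0.8383, -1.1028).
Then the next iterate is (p, q)₁ = (-0.1617, 1.3972).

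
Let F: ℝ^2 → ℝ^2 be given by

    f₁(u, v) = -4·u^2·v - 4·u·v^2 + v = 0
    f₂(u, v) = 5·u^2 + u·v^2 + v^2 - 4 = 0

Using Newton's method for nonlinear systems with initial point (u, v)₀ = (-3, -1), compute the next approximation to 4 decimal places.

(-1.6347, -0.8513)

At (-3, -1): F = (47.0000, 39.0000).
Jacobian J = [[-8·u·v - 4·v^2, -4·u^2 - 8·u·v + 1], [10·u + v^2, 2·u·v + 2·v]].
At the point, J = [[-28.0000, -59.0000], [-29.0000, 4.0000]] (det J = -1823.0000).
Solving J·Δ = −F gives Δ = (1.3653, 0.1487).
Then the next iterate is (u, v)₁ = (-1.6347, -0.8513).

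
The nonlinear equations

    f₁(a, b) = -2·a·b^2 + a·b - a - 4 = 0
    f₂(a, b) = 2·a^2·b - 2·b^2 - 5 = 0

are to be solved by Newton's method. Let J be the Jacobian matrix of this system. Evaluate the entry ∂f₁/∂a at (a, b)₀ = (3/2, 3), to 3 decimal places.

-16.000

∂f₁/∂a = -2·b^2 + b - 1.
At (3/2, 3) this is -16.000.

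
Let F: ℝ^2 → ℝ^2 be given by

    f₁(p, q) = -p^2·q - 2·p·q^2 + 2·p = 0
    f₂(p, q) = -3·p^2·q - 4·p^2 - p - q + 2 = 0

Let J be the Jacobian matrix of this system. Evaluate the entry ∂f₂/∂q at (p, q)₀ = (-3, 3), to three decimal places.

-28.000

∂f₂/∂q = -3·p^2 - 1.
At (-3, 3) this is -28.000.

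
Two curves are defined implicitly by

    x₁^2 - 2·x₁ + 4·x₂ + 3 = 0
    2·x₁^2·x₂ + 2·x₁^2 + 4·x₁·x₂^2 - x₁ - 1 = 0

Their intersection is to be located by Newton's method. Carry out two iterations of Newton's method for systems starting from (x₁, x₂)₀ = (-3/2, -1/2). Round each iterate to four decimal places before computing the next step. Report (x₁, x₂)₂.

(-1.1644, -1.3340)

At (-3/2, -1/2): F = (6.2500, 1.2500).
Jacobian J = [[2·x₁ - 2, 4], [4·x₁·x₂ + 4·x₁ + 4·x₂^2 - 1, 2·x₁^2 + 8·x₁·x₂]].
At the point, J = [[-5.0000, 4.0000], [-3.0000, 10.5000]] (det J = -40.5000).
Solving J·Δ = −F gives Δ = (1.4969, 0.3086).
Then the next iterate is (x₁, x₂)₁ = (-0.0031, -0.1914).
Round to (-0.0031, -0.1914) and repeat: F = (2.240610, -0.997339), J = [[-2.0062, 4.0000], [-0.863491, 0.004766]].
Δ = (-1.1613, -1.1426), so (x₁, x₂)₂ = (-1.1644, -1.3340).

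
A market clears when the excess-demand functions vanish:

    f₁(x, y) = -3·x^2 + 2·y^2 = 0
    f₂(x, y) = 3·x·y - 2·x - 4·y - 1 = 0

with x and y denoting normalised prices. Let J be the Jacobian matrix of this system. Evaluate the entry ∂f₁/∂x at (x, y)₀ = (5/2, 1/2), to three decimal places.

∂f₁/∂x = -6·x.
At (5/2, 1/2) this is -15.000.

-15.000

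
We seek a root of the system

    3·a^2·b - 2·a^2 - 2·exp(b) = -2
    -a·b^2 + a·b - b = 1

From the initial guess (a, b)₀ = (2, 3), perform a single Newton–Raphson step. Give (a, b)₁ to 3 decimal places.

(1.290, 1.933)

At (2, 3): F = (-10.17107, -16.000).
Jacobian J = [[6·a·b - 4·a, 3·a^2 - 2·exp(b)], [-b^2 + b, -2·a·b + a - 1]].
At the point, J = [[28.000, -28.17107], [-6.000, -11.000]] (det J = -477.02644).
Solving J·Δ = −F gives Δ = (-0.710, -1.067).
Then the next iterate is (a, b)₁ = (1.290, 1.933).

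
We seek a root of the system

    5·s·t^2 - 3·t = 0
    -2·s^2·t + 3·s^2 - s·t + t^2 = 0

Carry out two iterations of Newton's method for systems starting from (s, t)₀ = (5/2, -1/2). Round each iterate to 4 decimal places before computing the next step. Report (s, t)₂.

(0.7529, -0.1214)

At (5/2, -1/2): F = (4.6250, 26.5000).
Jacobian J = [[5·t^2, 10·s·t - 3], [-4·s·t + 6·s - t, -2·s^2 - s + 2·t]].
At the point, J = [[1.2500, -15.5000], [20.5000, -16.0000]] (det J = 297.7500).
Solving J·Δ = −F gives Δ = (-1.1310, 0.2072).
Then the next iterate is (s, t)₁ = (1.3690, -0.2928).
Round to (1.3690, -0.2928) and repeat: F = (1.465234, 7.206567), J = [[0.428659, -7.008432], [10.110173, -5.702922]].
Δ = (-0.6161, 0.1714), so (s, t)₂ = (0.7529, -0.1214).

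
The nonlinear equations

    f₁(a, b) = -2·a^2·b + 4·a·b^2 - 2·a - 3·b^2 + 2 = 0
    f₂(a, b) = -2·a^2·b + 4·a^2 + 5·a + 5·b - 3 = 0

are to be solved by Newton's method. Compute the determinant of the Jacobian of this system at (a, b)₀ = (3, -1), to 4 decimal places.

1294.0000

J = [[-4·a·b + 4·b^2 - 2, -2·a^2 + 8·a·b - 6·b], [-4·a·b + 8·a + 5, -2·a^2 + 5]].
At the point, J = [[14.0000, -36.0000], [41.0000, -13.0000]].
det J = 1294.0000.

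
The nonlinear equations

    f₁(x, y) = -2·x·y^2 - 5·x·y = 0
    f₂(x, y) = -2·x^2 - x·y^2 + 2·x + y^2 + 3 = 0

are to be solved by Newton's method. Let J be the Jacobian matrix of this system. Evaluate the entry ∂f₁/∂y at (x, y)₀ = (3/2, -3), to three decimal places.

∂f₁/∂y = -4·x·y - 5·x.
At (3/2, -3) this is 10.500.

10.500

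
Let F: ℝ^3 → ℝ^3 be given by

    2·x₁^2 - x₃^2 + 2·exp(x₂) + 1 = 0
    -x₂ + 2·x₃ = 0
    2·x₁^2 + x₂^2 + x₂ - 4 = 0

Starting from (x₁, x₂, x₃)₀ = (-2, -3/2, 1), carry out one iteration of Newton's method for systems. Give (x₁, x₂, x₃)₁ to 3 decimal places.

At (-2, -3/2, 1): F = (8.44626, 3.500, 4.750).
Jacobian J = [[4·x₁, 2·exp(x₂), -2·x₃], [0, -1, 2], [4·x₁, 2·x₂ + 1, 0]].
At the point, J = [[-8.000, 0.44626, -2.000], [0.000, -1.000, 2.000], [-8.000, -2.000, 0.000]] (det J = -23.14017).
Solving J·Δ = −F gives Δ = (1.838, -4.976, -4.238).
Then the next iterate is (x₁, x₂, x₃)₁ = (-0.162, -6.476, -3.238).

(-0.162, -6.476, -3.238)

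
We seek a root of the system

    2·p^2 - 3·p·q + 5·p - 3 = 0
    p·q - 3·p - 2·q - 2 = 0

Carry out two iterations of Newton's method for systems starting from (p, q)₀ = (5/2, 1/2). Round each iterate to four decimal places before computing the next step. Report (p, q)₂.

At (5/2, 1/2): F = (18.2500, -9.2500).
Jacobian J = [[4·p - 3·q + 5, -3·p], [q - 3, p - 2]].
At the point, J = [[13.5000, -7.5000], [-2.5000, 0.5000]] (det J = -12.0000).
Solving J·Δ = −F gives Δ = (-5.0208, -6.6042).
Then the next iterate is (p, q)₁ = (-2.5208, -6.1042).
Round to (-2.5208, -6.1042) and repeat: F = (-49.057537, 33.158267), J = [[13.2294, 7.5624], [-9.1042, -4.5208]].
Δ = (3.2046, 0.8809), so (p, q)₂ = (0.6838, -5.2233).

(0.6838, -5.2233)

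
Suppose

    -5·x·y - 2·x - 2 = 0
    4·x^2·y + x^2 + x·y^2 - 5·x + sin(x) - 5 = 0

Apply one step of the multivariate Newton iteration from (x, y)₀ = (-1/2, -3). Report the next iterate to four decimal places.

At (-1/2, -3): F = (-8.5000, -10.229426).
Jacobian J = [[-5·y - 2, -5·x], [8·x·y + 2·x + y^2 + cos(x) - 5, 4·x^2 + 2·x·y]].
At the point, J = [[13.0000, 2.5000], [15.877583, 4.0000]] (det J = 12.306044).
Solving J·Δ = −F gives Δ = (0.6847, -0.1606).
Then the next iterate is (x, y)₁ = (0.1847, -3.1606).

(0.1847, -3.1606)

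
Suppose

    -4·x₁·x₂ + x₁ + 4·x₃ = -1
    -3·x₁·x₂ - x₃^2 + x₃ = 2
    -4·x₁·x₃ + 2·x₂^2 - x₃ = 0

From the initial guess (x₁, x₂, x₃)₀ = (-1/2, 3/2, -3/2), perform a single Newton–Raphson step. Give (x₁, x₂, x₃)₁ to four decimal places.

At (-1/2, 3/2, -3/2): F = (-2.5000, -3.5000, 3.0000).
Jacobian J = [[-4·x₂ + 1, -4·x₁, 4], [-3·x₂, -3·x₁, -2·x₃ + 1], [-4·x₃, 4·x₂, -4·x₁ - 1]].
At the point, J = [[-5.0000, 2.0000, 4.0000], [-4.5000, 1.5000, 4.0000], [6.0000, 6.0000, 1.0000]] (det J = 25.5000).
Solving J·Δ = −F gives Δ = (0.5784, -1.4216, 2.0588).
Then the next iterate is (x₁, x₂, x₃)₁ = (0.0784, 0.0784, 0.5588).

(0.0784, 0.0784, 0.5588)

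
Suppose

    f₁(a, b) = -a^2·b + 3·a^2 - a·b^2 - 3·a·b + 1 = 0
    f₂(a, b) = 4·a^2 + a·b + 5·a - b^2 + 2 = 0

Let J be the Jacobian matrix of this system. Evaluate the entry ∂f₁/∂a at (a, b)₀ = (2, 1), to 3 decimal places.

∂f₁/∂a = -2·a·b + 6·a - b^2 - 3·b.
At (2, 1) this is 4.000.

4.000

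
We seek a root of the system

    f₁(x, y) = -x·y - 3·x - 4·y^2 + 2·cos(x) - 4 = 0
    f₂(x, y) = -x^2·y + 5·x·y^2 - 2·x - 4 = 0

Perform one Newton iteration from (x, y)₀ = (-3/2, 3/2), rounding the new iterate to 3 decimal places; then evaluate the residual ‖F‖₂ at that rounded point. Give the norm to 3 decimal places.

At (-3/2, 3/2): F = (-6.10853, -21.250).
Jacobian J = [[-y - 2·sin(x) - 3, -x - 8·y], [-2·x·y + 5·y^2 - 2, -x^2 + 10·x·y]].
At the point, J = [[-2.50501, -10.500], [13.750, -24.750]] (det J = 206.37400).
Solving J·Δ = −F gives Δ = (0.349, -0.665).
Then the next iterate is (x, y)₁ = (-1.151, 0.835).
Re-evaluating at (-1.151, 0.835): F = (-1.55967, -6.81674), so ‖F‖₂ = 6.993.

6.993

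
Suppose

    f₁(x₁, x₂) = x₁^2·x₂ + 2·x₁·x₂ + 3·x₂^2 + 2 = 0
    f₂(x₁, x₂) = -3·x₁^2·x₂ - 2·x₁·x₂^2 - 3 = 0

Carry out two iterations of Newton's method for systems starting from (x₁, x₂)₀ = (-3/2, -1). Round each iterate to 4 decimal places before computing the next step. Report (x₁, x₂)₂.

(-5.5762, 0.4548)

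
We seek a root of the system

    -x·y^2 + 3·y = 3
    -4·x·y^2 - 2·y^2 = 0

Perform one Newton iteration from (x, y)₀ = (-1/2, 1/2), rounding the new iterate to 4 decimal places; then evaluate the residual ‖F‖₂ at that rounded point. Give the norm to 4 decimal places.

0.0773

At (-1/2, 1/2): F = (-1.3750, 0.0000).
Jacobian J = [[-y^2, -2·x·y + 3], [-4·y^2, -8·x·y - 4·y]].
At the point, J = [[-0.2500, 3.5000], [-1.0000, 0.0000]] (det J = 3.5000).
Solving J·Δ = −F gives Δ = (0.0000, 0.3929).
Then the next iterate is (x, y)₁ = (-0.5000, 0.8929).
Re-evaluating at (-0.5000, 0.8929): F = (0.077335, 0.0000), so ‖F‖₂ = 0.0773.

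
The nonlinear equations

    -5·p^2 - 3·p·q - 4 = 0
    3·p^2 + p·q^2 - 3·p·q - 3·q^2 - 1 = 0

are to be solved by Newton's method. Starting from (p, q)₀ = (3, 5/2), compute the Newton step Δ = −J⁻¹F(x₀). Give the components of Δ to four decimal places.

(-1.3825, -2.1841)

At (3, 5/2): F = (-71.5000, 3.5000).
Jacobian J = [[-10·p - 3·q, -3·p], [6·p + q^2 - 3·q, 2·p·q - 3·p - 6·q]].
At the point, J = [[-37.5000, -9.0000], [16.7500, -9.0000]] (det J = 488.2500).
Solving J·Δ = −F gives Δ = (-1.3825, -2.1841).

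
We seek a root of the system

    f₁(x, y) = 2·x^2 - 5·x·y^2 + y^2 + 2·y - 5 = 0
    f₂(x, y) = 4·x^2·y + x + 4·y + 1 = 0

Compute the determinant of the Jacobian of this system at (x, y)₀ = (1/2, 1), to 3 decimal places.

J = [[4·x - 5·y^2, -10·x·y + 2·y + 2], [8·x·y + 1, 4·x^2 + 4]].
At the point, J = [[-3.000, -1.000], [5.000, 5.000]].
det J = -10.000.

-10.000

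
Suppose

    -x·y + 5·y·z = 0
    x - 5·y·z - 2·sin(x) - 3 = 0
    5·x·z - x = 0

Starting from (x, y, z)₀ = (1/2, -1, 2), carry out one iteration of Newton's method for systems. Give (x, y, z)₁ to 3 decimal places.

At (1/2, -1, 2): F = (-9.500, 6.54115, 4.500).
Jacobian J = [[-y, -x + 5·z, 5·y], [-2·cos(x) + 1, -5·z, -5·y], [5·z - 1, 0, 5·x]].
At the point, J = [[1.000, 9.500, -5.000], [-0.75517, -10.000, 5.000], [9.000, 0.000, 2.500]] (det J = -29.56483).
Solving J·Δ = −F gives Δ = (2.398, -4.743, -10.433).
Then the next iterate is (x, y, z)₁ = (2.898, -5.743, -8.433).

(2.898, -5.743, -8.433)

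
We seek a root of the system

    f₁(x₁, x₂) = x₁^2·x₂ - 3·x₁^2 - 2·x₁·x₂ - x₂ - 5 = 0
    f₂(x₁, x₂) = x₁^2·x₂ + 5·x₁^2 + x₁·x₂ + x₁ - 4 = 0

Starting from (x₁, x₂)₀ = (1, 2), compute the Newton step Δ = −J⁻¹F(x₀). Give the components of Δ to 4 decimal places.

At (1, 2): F = (-12.0000, 6.0000).
Jacobian J = [[2·x₁·x₂ - 6·x₁ - 2·x₂, x₁^2 - 2·x₁ - 1], [2·x₁·x₂ + 10·x₁ + x₂ + 1, x₁^2 + x₁]].
At the point, J = [[-6.0000, -2.0000], [17.0000, 2.0000]] (det J = 22.0000).
Solving J·Δ = −F gives Δ = (0.5455, -7.6364).

(0.5455, -7.6364)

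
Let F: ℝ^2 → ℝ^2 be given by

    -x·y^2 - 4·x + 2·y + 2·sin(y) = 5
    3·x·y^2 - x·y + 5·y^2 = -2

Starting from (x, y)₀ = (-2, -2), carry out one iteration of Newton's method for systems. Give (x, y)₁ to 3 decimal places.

At (-2, -2): F = (5.18141, -6.000).
Jacobian J = [[-y^2 - 4, -2·x·y + 2·cos(y) + 2], [3·y^2 - y, 6·x·y - x + 10·y]].
At the point, J = [[-8.000, -6.83229], [14.000, 6.000]] (det J = 47.65211).
Solving J·Δ = −F gives Δ = (0.208, 0.515).
Then the next iterate is (x, y)₁ = (-1.792, -1.485).

(-1.792, -1.485)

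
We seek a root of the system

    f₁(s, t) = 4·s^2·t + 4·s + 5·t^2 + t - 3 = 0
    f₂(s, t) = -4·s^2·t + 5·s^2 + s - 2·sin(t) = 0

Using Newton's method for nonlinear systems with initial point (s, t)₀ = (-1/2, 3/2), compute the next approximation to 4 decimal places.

At (-1/2, 3/2): F = (9.2500, -2.744990).
Jacobian J = [[8·s·t + 4, 4·s^2 + 10·t + 1], [-8·s·t + 10·s + 1, -4·s^2 - 2·cos(t)]].
At the point, J = [[-2.0000, 17.0000], [2.0000, -1.141474]] (det J = -31.717051).
Solving J·Δ = −F gives Δ = (1.1384, -0.4102).
Then the next iterate is (s, t)₁ = (0.6384, 1.0898).

(0.6384, 1.0898)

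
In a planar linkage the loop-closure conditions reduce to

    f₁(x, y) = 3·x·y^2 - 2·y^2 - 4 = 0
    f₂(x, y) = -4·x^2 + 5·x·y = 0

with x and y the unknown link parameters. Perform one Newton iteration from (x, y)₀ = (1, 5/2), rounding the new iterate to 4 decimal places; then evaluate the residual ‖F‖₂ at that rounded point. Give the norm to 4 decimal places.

6.4701

At (1, 5/2): F = (2.2500, 8.5000).
Jacobian J = [[3·y^2, 6·x·y - 4·y], [-8·x + 5·y, 5·x]].
At the point, J = [[18.7500, 5.0000], [4.5000, 5.0000]] (det J = 71.2500).
Solving J·Δ = −F gives Δ = (0.4386, -2.0947).
Then the next iterate is (x, y)₁ = (1.4386, 0.4053).
Re-evaluating at (1.4386, 0.4053): F = (-3.619588, -5.362957), so ‖F‖₂ = 6.4701.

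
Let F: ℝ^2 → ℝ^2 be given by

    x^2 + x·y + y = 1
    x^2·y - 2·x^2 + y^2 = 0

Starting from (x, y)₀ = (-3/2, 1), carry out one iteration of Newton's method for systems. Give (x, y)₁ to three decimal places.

(-1.134, 1.036)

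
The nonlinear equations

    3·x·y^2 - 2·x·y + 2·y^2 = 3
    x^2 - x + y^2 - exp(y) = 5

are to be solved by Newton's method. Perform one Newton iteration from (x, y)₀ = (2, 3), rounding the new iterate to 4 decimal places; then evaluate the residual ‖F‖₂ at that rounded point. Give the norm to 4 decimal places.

17.0631

At (2, 3): F = (57.0000, -14.085537).
Jacobian J = [[3·y^2 - 2·y, 6·x·y - 2·x + 4·y], [2·x - 1, 2·y - exp(y)]].
At the point, J = [[21.0000, 44.0000], [3.0000, -14.085537]] (det J = -427.796275).
Solving J·Δ = −F gives Δ = (-0.4280, -1.0912).
Then the next iterate is (x, y)₁ = (1.5720, 1.9088).
Re-evaluating at (1.5720, 1.9088): F = (15.468596, -7.202289), so ‖F‖₂ = 17.0631.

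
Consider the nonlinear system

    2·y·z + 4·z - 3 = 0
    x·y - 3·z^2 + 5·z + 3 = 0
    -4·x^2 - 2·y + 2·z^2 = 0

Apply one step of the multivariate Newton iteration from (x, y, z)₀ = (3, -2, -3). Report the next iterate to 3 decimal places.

At (3, -2, -3): F = (-3.000, -45.000, -14.000).
Jacobian J = [[0, 2·z, 2·y + 4], [y, x, -6·z + 5], [-8·x, -2, 4·z]].
At the point, J = [[0.000, -6.000, 0.000], [-2.000, 3.000, 23.000], [-24.000, -2.000, -12.000]] (det J = 3456.000).
Solving J·Δ = −F gives Δ = (-1.488, -0.500, 1.892).
Then the next iterate is (x, y, z)₁ = (1.512, -2.500, -1.108).

(1.512, -2.500, -1.108)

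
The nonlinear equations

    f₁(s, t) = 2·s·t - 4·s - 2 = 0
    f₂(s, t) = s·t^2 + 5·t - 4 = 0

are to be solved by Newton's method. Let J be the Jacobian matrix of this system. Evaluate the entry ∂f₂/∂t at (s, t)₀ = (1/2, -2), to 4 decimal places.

∂f₂/∂t = 2·s·t + 5.
At (1/2, -2) this is 3.0000.

3.0000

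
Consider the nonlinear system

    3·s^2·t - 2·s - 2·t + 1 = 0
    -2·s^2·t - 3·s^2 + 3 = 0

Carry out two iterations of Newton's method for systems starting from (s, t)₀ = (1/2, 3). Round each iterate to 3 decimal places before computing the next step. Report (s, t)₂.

At (1/2, 3): F = (-3.750, 0.750).
Jacobian J = [[6·s·t - 2, 3·s^2 - 2], [-4·s·t - 6·s, -2·s^2]].
At the point, J = [[7.000, -1.250], [-9.000, -0.500]] (det J = -14.750).
Solving J·Δ = −F gives Δ = (0.191, -1.932).
Then the next iterate is (s, t)₁ = (0.691, 1.068).
Round to (0.691, 1.068) and repeat: F = (-0.98815, 0.54766), J = [[2.42793, -0.56756], [-7.09795, -0.95496]].
Δ = (0.198, -0.896), so (s, t)₂ = (0.889, 0.172).

(0.889, 0.172)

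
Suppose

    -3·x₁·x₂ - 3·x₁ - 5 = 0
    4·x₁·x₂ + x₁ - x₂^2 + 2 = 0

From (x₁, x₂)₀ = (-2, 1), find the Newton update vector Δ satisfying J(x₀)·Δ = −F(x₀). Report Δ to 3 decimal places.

(0.533, -0.633)

At (-2, 1): F = (7.000, -9.000).
Jacobian J = [[-3·x₂ - 3, -3·x₁], [4·x₂ + 1, 4·x₁ - 2·x₂]].
At the point, J = [[-6.000, 6.000], [5.000, -10.000]] (det J = 30.000).
Solving J·Δ = −F gives Δ = (0.533, -0.633).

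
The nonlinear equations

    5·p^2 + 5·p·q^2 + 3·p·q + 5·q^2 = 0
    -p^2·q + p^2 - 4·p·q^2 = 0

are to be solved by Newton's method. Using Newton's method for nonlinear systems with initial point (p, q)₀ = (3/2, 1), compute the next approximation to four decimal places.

(0.4246, 0.8808)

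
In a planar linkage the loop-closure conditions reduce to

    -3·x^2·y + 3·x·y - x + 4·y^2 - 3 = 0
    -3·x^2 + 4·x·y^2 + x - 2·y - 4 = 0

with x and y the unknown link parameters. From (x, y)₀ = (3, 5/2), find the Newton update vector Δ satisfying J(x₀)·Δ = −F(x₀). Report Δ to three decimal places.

At (3, 5/2): F = (-26.000, 42.000).
Jacobian J = [[-6·x·y + 3·y - 1, -3·x^2 + 3·x + 8·y], [-6·x + 4·y^2 + 1, 8·x·y - 2]].
At the point, J = [[-38.500, 2.000], [8.000, 58.000]] (det J = -2249.000).
Solving J·Δ = −F gives Δ = (-0.708, -0.627).

(-0.708, -0.627)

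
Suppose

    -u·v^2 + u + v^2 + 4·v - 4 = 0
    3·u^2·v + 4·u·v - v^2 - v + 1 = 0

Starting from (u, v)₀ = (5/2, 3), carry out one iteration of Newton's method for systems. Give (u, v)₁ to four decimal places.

(-0.3018, 6.8829)

At (5/2, 3): F = (-3.0000, 75.2500).
Jacobian J = [[-v^2 + 1, -2·u·v + 2·v + 4], [6·u·v + 4·v, 3·u^2 + 4·u - 2·v - 1]].
At the point, J = [[-8.0000, -5.0000], [57.0000, 21.7500]] (det J = 111.0000).
Solving J·Δ = −F gives Δ = (-2.8018, 3.8829).
Then the next iterate is (u, v)₁ = (-0.3018, 6.8829).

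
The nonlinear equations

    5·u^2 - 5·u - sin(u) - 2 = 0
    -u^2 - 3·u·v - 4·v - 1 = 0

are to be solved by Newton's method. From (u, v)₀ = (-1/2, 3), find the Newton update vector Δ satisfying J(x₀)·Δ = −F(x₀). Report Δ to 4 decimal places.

(0.2050, -4.1559)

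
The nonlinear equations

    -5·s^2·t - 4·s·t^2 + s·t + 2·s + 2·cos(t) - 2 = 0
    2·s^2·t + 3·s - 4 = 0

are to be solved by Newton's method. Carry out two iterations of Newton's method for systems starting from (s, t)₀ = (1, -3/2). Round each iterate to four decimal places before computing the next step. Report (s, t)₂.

At (1, -3/2): F = (-2.858526, -4.0000).
Jacobian J = [[-10·s·t - 4·t^2 + t + 2, -5·s^2 - 8·s·t + s - 2·sin(t)], [4·s·t + 3, 2·s^2]].
At the point, J = [[6.5000, 9.994990], [-3.0000, 2.0000]] (det J = 42.984970).
Solving J·Δ = −F gives Δ = (-0.7971, 0.8044).
Then the next iterate is (s, t)₁ = (0.2029, -0.6956).
Round to (0.2029, -0.6956) and repeat: F = (-0.449515, -3.448573), J = [[0.780335, 2.407848], [2.435451, 0.082337]].
Δ = (1.4253, -0.2752), so (s, t)₂ = (1.6282, -0.9708).

(1.6282, -0.9708)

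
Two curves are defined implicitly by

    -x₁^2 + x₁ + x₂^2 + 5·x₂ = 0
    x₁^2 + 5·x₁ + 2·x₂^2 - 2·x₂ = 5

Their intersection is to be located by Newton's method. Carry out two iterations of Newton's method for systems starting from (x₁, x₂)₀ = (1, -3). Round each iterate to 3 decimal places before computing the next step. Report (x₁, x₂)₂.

(-1.100, -2.777)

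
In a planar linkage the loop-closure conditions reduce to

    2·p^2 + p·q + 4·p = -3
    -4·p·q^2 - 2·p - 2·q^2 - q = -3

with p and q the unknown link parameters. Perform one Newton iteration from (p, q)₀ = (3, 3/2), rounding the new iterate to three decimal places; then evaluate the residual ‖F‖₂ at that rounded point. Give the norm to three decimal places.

12.395

At (3, 3/2): F = (37.500, -36.000).
Jacobian J = [[4·p + q + 4, p], [-4·q^2 - 2, -8·p·q - 4·q - 1]].
At the point, J = [[17.500, 3.000], [-11.000, -43.000]] (det J = -719.500).
Solving J·Δ = −F gives Δ = (-2.091, -0.302).
Then the next iterate is (p, q)₁ = (0.909, 1.198).
Re-evaluating at (0.909, 1.198): F = (9.37754, -8.10481), so ‖F‖₂ = 12.395.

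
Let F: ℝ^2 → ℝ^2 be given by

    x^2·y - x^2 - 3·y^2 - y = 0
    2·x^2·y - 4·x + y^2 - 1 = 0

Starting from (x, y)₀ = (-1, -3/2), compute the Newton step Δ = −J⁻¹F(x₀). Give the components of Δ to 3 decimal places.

(-0.543, 1.163)

At (-1, -3/2): F = (-7.750, 2.250).
Jacobian J = [[2·x·y - 2·x, x^2 - 6·y - 1], [4·x·y - 4, 2·x^2 + 2·y]].
At the point, J = [[5.000, 9.000], [2.000, -1.000]] (det J = -23.000).
Solving J·Δ = −F gives Δ = (-0.543, 1.163).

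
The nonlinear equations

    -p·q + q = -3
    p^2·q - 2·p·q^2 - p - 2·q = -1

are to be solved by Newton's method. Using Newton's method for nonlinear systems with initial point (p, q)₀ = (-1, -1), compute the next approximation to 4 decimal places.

(-6.0000, 1.0000)

At (-1, -1): F = (1.0000, 5.0000).
Jacobian J = [[-q, -p + 1], [2·p·q - 2·q^2 - 1, p^2 - 4·p·q - 2]].
At the point, J = [[1.0000, 2.0000], [-1.0000, -5.0000]] (det J = -3.0000).
Solving J·Δ = −F gives Δ = (-5.0000, 2.0000).
Then the next iterate is (p, q)₁ = (-6.0000, 1.0000).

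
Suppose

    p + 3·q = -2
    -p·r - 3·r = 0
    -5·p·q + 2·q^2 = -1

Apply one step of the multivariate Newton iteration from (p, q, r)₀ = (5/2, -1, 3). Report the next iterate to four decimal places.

At (5/2, -1, 3): F = (1.5000, -16.5000, 15.5000).
Jacobian J = [[1, 3, 0], [-r, 0, -p - 3], [-5·q, -5·p + 4·q, 0]].
At the point, J = [[1.0000, 3.0000, 0.0000], [-3.0000, 0.0000, -5.5000], [5.0000, -16.5000, 0.0000]] (det J = -173.2500).
Solving J·Δ = −F gives Δ = (-2.2619, 0.2540, -1.7662).
Then the next iterate is (p, q, r)₁ = (0.2381, -0.7460, 1.2338).

(0.2381, -0.7460, 1.2338)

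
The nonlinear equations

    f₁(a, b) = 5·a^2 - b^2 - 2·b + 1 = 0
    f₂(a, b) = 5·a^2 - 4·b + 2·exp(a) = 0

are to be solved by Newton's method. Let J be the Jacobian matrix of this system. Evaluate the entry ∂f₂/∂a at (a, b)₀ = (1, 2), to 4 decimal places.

15.4366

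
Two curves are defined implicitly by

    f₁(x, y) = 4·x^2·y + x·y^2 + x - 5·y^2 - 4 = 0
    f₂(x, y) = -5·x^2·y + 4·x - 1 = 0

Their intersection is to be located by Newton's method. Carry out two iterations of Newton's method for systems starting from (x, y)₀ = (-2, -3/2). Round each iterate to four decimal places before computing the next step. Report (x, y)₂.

(1.1369, 0.0717)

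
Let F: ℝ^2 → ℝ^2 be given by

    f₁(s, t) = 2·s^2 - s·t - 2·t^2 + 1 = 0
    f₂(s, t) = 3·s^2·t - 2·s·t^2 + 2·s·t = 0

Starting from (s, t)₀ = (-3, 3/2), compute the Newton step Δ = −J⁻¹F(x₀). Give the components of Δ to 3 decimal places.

(1.431, -0.108)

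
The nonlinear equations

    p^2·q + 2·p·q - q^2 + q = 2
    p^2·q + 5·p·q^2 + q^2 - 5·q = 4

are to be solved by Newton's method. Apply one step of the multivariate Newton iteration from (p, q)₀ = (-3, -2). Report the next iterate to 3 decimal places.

At (-3, -2): F = (-14.000, -68.000).
Jacobian J = [[2·p·q + 2·q, p^2 + 2·p - 2·q + 1], [2·p·q + 5·q^2, p^2 + 10·p·q + 2·q - 5]].
At the point, J = [[8.000, 8.000], [32.000, 60.000]] (det J = 224.000).
Solving J·Δ = −F gives Δ = (1.321, 0.429).
Then the next iterate is (p, q)₁ = (-1.679, -1.571).

(-1.679, -1.571)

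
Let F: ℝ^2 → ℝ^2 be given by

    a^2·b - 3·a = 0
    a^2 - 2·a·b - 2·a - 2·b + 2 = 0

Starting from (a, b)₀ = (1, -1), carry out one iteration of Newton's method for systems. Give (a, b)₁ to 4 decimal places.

At (1, -1): F = (-4.0000, 5.0000).
Jacobian J = [[2·a·b - 3, a^2], [2·a - 2·b - 2, -2·a - 2]].
At the point, J = [[-5.0000, 1.0000], [2.0000, -4.0000]] (det J = 18.0000).
Solving J·Δ = −F gives Δ = (-0.6111, 0.9444).
Then the next iterate is (a, b)₁ = (0.3889, -0.0556).

(0.3889, -0.0556)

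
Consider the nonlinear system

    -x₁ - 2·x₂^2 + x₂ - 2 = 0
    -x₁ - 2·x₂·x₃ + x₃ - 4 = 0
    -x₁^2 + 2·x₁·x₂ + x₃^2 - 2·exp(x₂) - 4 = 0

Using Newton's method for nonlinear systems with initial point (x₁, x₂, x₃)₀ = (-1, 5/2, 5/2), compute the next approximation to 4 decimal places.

At (-1, 5/2, 5/2): F = (-11.0000, -13.0000, -28.114988).
Jacobian J = [[-1, -4·x₂ + 1, 0], [-1, -2·x₃, -2·x₂ + 1], [-2·x₁ + 2·x₂, 2·x₁ - 2·exp(x₂), 2·x₃]].
At the point, J = [[-1.0000, -9.0000, 0.0000], [-1.0000, -5.0000, -4.0000], [7.0000, -26.364988, 5.0000]] (det J = 337.459952).
Solving J·Δ = −F gives Δ = (0.4803, -1.2756, -1.7756).
Then the next iterate is (x₁, x₂, x₃)₁ = (-0.5197, 1.2244, 0.7244).

(-0.5197, 1.2244, 0.7244)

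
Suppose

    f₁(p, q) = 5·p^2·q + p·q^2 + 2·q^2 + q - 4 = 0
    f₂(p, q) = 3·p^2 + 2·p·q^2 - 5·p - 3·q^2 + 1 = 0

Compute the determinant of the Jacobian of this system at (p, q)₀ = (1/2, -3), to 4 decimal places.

132.0000

J = [[10·p·q + q^2, 5·p^2 + 2·p·q + 4·q + 1], [6·p + 2·q^2 - 5, 4·p·q - 6·q]].
At the point, J = [[-6.0000, -12.7500], [16.0000, 12.0000]].
det J = 132.0000.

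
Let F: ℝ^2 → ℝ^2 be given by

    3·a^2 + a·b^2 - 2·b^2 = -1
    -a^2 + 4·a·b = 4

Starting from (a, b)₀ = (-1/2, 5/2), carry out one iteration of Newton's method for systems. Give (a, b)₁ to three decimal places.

At (-1/2, 5/2): F = (-13.875, -9.250).
Jacobian J = [[6·a + b^2, 2·a·b - 4·b], [-2·a + 4·b, 4·a]].
At the point, J = [[3.250, -12.500], [11.000, -2.000]] (det J = 131.000).
Solving J·Δ = −F gives Δ = (0.671, -0.936).
Then the next iterate is (a, b)₁ = (0.171, 1.564).

(0.171, 1.564)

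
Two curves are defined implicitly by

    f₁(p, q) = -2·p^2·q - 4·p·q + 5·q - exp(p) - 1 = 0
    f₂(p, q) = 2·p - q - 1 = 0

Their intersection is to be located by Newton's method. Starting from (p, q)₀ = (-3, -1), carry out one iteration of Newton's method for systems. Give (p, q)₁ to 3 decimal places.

(-2.408, -5.816)

At (-3, -1): F = (-0.04979, -6.000).
Jacobian J = [[-4·p·q - 4·q - exp(p), -2·p^2 - 4·p + 5], [2, -1]].
At the point, J = [[-8.04979, -1.000], [2.000, -1.000]] (det J = 10.04979).
Solving J·Δ = −F gives Δ = (0.592, -4.816).
Then the next iterate is (p, q)₁ = (-2.408, -5.816).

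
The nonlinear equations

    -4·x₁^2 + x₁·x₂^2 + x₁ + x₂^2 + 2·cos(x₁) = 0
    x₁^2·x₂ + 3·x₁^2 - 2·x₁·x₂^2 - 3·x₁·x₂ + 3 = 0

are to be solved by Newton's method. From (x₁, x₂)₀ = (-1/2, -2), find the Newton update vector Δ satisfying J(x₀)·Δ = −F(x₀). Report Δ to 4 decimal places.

(0.1206, 1.7281)

At (-1/2, -2): F = (2.255165, 4.2500).
Jacobian J = [[-8·x₁ + x₂^2 - 2·sin(x₁) + 1, 2·x₁·x₂ + 2·x₂], [2·x₁·x₂ + 6·x₁ - 2·x₂^2 - 3·x₂, x₁^2 - 4·x₁·x₂ - 3·x₁]].
At the point, J = [[9.958851, -2.0000], [-3.0000, -2.2500]] (det J = -28.407415).
Solving J·Δ = −F gives Δ = (0.1206, 1.7281).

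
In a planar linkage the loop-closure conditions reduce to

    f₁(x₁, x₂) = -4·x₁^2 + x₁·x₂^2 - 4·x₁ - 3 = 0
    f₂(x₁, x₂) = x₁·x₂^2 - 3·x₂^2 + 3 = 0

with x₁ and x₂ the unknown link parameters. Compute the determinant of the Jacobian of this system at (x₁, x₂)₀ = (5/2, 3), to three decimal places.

-90.000

J = [[-8·x₁ + x₂^2 - 4, 2·x₁·x₂], [x₂^2, 2·x₁·x₂ - 6·x₂]].
At the point, J = [[-15.000, 15.000], [9.000, -3.000]].
det J = -90.000.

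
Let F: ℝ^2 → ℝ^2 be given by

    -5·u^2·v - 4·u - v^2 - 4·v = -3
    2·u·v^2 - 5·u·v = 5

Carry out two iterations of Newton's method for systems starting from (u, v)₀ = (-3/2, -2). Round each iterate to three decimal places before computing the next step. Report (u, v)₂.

(-0.083, -0.235)

At (-3/2, -2): F = (35.500, -32.000).
Jacobian J = [[-10·u·v - 4, -5·u^2 - 2·v - 4], [2·v^2 - 5·v, 4·u·v - 5·u]].
At the point, J = [[-34.000, -11.250], [18.000, 19.500]] (det J = -460.500).
Solving J·Δ = −F gives Δ = (0.721, 0.975).
Then the next iterate is (u, v)₁ = (-0.779, -1.025).
Round to (-0.779, -1.025) and repeat: F = (12.27544, -10.62925), J = [[-11.98475, -4.98421], [7.22625, 7.08890]].
Δ = (0.696, 0.790), so (u, v)₂ = (-0.083, -0.235).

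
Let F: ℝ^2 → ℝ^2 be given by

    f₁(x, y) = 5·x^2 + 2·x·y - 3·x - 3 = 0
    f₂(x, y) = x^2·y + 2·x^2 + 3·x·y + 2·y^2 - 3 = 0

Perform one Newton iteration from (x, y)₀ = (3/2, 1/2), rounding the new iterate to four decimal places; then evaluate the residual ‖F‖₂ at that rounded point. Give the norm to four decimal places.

1.2133

At (3/2, 1/2): F = (5.2500, 5.3750).
Jacobian J = [[10·x + 2·y - 3, 2·x], [2·x·y + 4·x + 3·y, x^2 + 3·x + 4·y]].
At the point, J = [[13.0000, 3.0000], [9.0000, 8.7500]] (det J = 86.7500).
Solving J·Δ = −F gives Δ = (-0.3437, -0.2608).
Then the next iterate is (x, y)₁ = (1.1563, 0.2392).
Re-evaluating at (1.1563, 0.2392): F = (0.769422, 0.938071), so ‖F‖₂ = 1.2133.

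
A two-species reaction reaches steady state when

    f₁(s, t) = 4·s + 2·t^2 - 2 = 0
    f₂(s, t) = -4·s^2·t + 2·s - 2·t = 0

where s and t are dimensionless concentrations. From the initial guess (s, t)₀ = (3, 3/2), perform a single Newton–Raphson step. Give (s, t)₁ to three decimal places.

At (3, 3/2): F = (14.500, -51.000).
Jacobian J = [[4, 4·t], [-8·s·t + 2, -4·s^2 - 2]].
At the point, J = [[4.000, 6.000], [-34.000, -38.000]] (det J = 52.000).
Solving J·Δ = −F gives Δ = (4.712, -5.558).
Then the next iterate is (s, t)₁ = (7.712, -4.058).

(7.712, -4.058)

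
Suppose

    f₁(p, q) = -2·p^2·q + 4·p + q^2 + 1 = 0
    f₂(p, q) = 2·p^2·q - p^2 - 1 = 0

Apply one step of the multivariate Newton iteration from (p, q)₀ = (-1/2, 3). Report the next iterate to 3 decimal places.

(-0.558, 1.923)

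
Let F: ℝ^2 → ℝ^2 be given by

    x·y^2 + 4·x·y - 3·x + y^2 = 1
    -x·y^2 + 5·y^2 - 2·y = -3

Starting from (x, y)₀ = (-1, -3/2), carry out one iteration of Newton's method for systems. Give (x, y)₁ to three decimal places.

(-0.349, -0.598)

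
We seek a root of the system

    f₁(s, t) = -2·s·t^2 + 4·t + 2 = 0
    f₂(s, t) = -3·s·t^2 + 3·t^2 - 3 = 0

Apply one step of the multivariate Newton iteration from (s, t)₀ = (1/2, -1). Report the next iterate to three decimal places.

(-0.250, -0.750)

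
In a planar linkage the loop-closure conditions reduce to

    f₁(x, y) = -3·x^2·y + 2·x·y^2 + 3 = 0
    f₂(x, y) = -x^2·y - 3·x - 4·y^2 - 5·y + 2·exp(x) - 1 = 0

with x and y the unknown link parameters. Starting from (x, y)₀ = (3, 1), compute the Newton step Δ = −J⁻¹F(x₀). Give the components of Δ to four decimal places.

(-0.7059, -0.4470)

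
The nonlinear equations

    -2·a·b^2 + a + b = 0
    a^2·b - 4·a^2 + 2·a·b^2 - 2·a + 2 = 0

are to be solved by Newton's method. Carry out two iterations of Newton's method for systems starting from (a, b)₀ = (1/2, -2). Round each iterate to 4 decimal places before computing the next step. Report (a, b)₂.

At (1/2, -2): F = (-5.5000, 3.5000).
Jacobian J = [[-2·b^2 + 1, -4·a·b + 1], [2·a·b - 8·a + 2·b^2 - 2, a^2 + 4·a·b]].
At the point, J = [[-7.0000, 5.0000], [0.0000, -3.7500]] (det J = 26.2500).
Solving J·Δ = −F gives Δ = (-0.1190, 0.9333).
Then the next iterate is (a, b)₁ = (0.3810, -1.0667).
Round to (0.3810, -1.0667) and repeat: F = (-1.552741, 1.369554), J = [[-1.275698, 2.625651], [-3.585128, -1.480490]].
Δ = (0.1148, 0.6471), so (a, b)₂ = (0.4958, -0.4196).

(0.4958, -0.4196)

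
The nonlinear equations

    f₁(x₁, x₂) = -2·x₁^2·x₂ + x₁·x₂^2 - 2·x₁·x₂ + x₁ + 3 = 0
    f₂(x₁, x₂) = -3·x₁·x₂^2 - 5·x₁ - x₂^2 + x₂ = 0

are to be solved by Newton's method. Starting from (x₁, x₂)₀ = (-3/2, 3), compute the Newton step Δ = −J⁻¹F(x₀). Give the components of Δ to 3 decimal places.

(-0.527, -2.676)

At (-3/2, 3): F = (-16.500, 42.000).
Jacobian J = [[-4·x₁·x₂ + x₂^2 - 2·x₂ + 1, -2·x₁^2 + 2·x₁·x₂ - 2·x₁], [-3·x₂^2 - 5, -6·x₁·x₂ - 2·x₂ + 1]].
At the point, J = [[22.000, -10.500], [-32.000, 22.000]] (det J = 148.000).
Solving J·Δ = −F gives Δ = (-0.527, -2.676).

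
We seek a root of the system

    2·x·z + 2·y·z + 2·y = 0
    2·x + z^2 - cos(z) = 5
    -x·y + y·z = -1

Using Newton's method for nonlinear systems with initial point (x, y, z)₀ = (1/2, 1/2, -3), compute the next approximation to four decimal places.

(-0.0540, 0.4784, -2.2050)

At (1/2, 1/2, -3): F = (-5.0000, 5.989992, -0.7500).
Jacobian J = [[2·z, 2·z + 2, 2·x + 2·y], [2, 0, 2·z + sin(z)], [-y, -x + z, y]].
At the point, J = [[-6.0000, -4.0000, 2.0000], [2.0000, 0.0000, -6.141120], [-0.5000, -3.5000, 0.5000]] (det J = 106.681280).
Solving J·Δ = −F gives Δ = (-0.5540, -0.0216, 0.7950).
Then the next iterate is (x, y, z)₁ = (-0.0540, 0.4784, -2.2050).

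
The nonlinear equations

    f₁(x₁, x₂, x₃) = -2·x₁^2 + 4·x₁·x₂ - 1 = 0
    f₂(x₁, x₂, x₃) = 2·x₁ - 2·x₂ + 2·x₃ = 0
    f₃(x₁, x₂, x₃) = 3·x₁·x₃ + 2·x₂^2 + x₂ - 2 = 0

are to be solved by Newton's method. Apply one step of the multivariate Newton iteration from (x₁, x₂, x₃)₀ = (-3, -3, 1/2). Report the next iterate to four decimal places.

(-1.5397, -1.5833, -0.0437)

At (-3, -3, 1/2): F = (17.0000, 1.0000, 8.5000).
Jacobian J = [[-4·x₁ + 4·x₂, 4·x₁, 0], [2, -2, 2], [3·x₃, 4·x₂ + 1, 3·x₁]].
At the point, J = [[0.0000, -12.0000, 0.0000], [2.0000, -2.0000, 2.0000], [1.5000, -11.0000, -9.0000]] (det J = -252.0000).
Solving J·Δ = −F gives Δ = (1.4603, 1.4167, -0.5437).
Then the next iterate is (x₁, x₂, x₃)₁ = (-1.5397, -1.5833, -0.0437).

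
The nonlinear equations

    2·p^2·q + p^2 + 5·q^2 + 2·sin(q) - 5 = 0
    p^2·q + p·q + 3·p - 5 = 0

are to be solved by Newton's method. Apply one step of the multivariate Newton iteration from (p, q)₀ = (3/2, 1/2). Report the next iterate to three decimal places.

At (3/2, 1/2): F = (1.70885, 1.375).
Jacobian J = [[4·p·q + 2·p, 2·p^2 + 10·q + 2·cos(q)], [2·p·q + q + 3, p^2 + p]].
At the point, J = [[6.000, 11.25517], [5.000, 3.750]] (det J = -33.77583).
Solving J·Δ = −F gives Δ = (-0.268, -0.009).
Then the next iterate is (p, q)₁ = (1.232, 0.491).

(1.232, 0.491)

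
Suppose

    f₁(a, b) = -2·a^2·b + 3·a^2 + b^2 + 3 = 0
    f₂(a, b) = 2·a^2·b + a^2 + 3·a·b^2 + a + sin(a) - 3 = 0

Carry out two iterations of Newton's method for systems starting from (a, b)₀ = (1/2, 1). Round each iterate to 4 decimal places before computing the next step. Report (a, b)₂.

At (1/2, 1): F = (4.2500, 0.229426).
Jacobian J = [[-4·a·b + 6·a, -2·a^2 + 2·b], [4·a·b + 2·a + 3·b^2 + cos(a) + 1, 2·a^2 + 6·a·b]].
At the point, J = [[1.0000, 1.5000], [7.877583, 3.5000]] (det J = -8.316374).
Solving J·Δ = −F gives Δ = (1.7473, -3.9982).
Then the next iterate is (a, b)₁ = (2.2473, -2.9982).
Round to (2.2473, -2.9982) and repeat: F = (57.424238, 35.397771), J = [[40.435219, -16.097115], [4.884720, -30.326415]].
Δ = (-1.0210, 1.0028), so (a, b)₂ = (1.2263, -1.9954).

(1.2263, -1.9954)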